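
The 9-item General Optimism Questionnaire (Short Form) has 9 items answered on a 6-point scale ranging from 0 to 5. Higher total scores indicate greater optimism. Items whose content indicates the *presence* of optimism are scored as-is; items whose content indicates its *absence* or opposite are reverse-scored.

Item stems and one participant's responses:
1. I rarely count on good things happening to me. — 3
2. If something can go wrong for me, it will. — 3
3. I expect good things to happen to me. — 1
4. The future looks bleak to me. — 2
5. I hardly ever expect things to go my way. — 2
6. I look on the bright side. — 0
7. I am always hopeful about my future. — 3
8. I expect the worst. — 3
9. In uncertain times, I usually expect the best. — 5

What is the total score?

Items 1, 2, 4, 5, 8 describe the absence/opposite of optimism → reverse-score.
reversed = (0+5) − raw = 5 − raw.
  item 1: 5 − 3 = 2
  item 2: 5 − 3 = 2
  item 3: 1
  item 4: 5 − 2 = 3
  item 5: 5 − 2 = 3
  item 6: 0
  item 7: 3
  item 8: 5 − 3 = 2
  item 9: 5
Total = 2 + 2 + 1 + 3 + 3 + 0 + 3 + 2 + 5 = 21

21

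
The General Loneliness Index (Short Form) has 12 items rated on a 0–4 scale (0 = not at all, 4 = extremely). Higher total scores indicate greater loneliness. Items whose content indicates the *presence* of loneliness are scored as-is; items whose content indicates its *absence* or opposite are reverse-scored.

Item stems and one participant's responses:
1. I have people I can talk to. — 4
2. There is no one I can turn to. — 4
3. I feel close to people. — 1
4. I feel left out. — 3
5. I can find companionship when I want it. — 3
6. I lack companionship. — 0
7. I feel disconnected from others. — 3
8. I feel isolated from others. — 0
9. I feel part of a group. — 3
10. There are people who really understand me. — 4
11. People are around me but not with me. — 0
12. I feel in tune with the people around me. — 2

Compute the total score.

17

Items 1, 3, 5, 9, 10, 12 describe the absence/opposite of loneliness → reverse-score.
on a 0–4 scale, reversed = 4 − raw.
  item 1: 4 − 4 = 0
  item 2: 4
  item 3: 4 − 1 = 3
  item 4: 3
  item 5: 4 − 3 = 1
  item 6: 0
  item 7: 3
  item 8: 0
  item 9: 4 − 3 = 1
  item 10: 4 − 4 = 0
  item 11: 0
  item 12: 4 − 2 = 2
Total = 0 + 4 + 3 + 3 + 1 + 0 + 3 + 0 + 1 + 0 + 0 + 2 = 17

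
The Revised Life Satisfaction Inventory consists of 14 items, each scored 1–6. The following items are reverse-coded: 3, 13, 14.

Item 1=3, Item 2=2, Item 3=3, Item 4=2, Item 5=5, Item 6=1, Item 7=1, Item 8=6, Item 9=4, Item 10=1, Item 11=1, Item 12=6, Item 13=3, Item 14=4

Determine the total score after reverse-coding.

43

Raw sum = 42. Reverse-coded items: 3, 13, 14; their raw sum = 10.
Each reversal replaces raw with 7 − raw, changing the total by 7 − 2·raw per item.
Total = 42 + 3·7 − 2·10 = 42 + 21 − 20 = 43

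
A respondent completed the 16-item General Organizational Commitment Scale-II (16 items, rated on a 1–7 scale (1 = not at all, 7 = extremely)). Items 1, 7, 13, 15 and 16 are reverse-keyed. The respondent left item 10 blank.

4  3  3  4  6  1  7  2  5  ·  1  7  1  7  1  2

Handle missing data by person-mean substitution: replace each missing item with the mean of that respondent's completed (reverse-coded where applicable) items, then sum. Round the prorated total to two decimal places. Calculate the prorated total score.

Reverse-coded (reverse-coded value = 8 − response):
  item 1: 8 − 4 = 4
  item 7: 8 − 7 = 1
  item 13: 8 − 1 = 7
  item 15: 8 − 1 = 7
  item 16: 8 − 2 = 6
Completed scored items (15 of 16): 4, 3, 3, 4, 6, 1, 1, 2, 5, 1, 7, 7, 7, 7, 6; sum = 64.
Person mean = 64 / 15 ≈ 4.2667
Prorated total = (64 / 15) × 16 = 68.27 (to 2 dp)

68.27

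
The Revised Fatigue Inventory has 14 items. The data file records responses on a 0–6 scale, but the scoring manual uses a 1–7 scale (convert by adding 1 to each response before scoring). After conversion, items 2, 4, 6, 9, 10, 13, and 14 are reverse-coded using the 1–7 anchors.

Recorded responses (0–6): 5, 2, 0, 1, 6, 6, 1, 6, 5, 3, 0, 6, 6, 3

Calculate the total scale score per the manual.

Convert to 1–7: 6, 3, 1, 2, 7, 7, 2, 7, 6, 4, 1, 7, 7, 4
Reverse-coded (reverse-coded value = 8 − response):
  item 2: 8 − 3 = 5
  item 4: 8 − 2 = 6
  item 6: 8 − 7 = 1
  item 9: 8 − 6 = 2
  item 10: 8 − 4 = 4
  item 13: 8 − 7 = 1
  item 14: 8 − 4 = 4
Scored: 6, 5, 1, 6, 7, 1, 2, 7, 2, 4, 1, 7, 1, 4
Total = 54

54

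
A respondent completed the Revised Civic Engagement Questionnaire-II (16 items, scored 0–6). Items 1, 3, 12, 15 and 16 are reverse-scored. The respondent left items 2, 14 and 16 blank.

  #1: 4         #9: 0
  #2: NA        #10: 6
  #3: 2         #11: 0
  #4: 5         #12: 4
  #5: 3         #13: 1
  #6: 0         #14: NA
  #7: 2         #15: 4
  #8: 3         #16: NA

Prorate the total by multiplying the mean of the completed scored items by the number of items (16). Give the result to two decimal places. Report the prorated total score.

Reverse-coded (on a 0–6 scale, reversed = 6 − raw):
  item 1: 6 − 4 = 2
  item 3: 6 − 2 = 4
  item 12: 6 − 4 = 2
  item 15: 6 − 4 = 2
Completed scored items (13 of 16): 2, 4, 5, 3, 0, 2, 3, 0, 6, 0, 2, 1, 2; sum = 30.
Person mean = 30 / 13 ≈ 2.3077
Prorated total = (30 / 13) × 16 = 36.92 (to 2 dp)

36.92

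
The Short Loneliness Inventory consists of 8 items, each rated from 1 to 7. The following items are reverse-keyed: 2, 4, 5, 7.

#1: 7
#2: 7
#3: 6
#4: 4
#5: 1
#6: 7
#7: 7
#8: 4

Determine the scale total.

Raw sum = 43. Reverse-keyed items: 2, 4, 5, 7; their raw sum = 19.
Each reversal replaces raw with 8 − raw, changing the total by 8 − 2·raw per item.
Total = 43 + 4·8 − 2·19 = 43 + 32 − 38 = 37

37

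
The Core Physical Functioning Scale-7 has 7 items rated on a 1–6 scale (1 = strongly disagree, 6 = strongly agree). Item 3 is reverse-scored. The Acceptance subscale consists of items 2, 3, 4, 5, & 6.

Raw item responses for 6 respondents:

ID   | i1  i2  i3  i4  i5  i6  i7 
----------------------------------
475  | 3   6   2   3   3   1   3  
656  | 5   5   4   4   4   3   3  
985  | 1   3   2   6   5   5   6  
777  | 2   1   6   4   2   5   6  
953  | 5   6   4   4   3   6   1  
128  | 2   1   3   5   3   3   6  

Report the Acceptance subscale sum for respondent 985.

24

Respondent 985 raw: 1, 3, 2, 6, 5, 5, 6.
Acceptance items: 2, 3, 4, 5, 6.
Reverse-coded (reverse-coded value = 7 − response):
  item 2: 3
  item 3: 7 − 2 = 5
  item 4: 6
  item 5: 5
  item 6: 5
Sum = 3 + 5 + 6 + 5 + 5 = 24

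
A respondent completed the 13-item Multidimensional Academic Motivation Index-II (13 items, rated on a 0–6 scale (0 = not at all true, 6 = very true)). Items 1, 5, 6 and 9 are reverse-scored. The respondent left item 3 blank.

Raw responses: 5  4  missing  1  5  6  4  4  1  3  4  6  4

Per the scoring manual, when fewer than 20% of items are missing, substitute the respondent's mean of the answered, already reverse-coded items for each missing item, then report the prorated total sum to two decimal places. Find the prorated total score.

Reverse-coded (reversed = (0+6) − raw = 6 − raw):
  item 1: 6 − 5 = 1
  item 5: 6 − 5 = 1
  item 6: 6 − 6 = 0
  item 9: 6 − 1 = 5
Completed scored items (12 of 13): 1, 4, 1, 1, 0, 4, 4, 5, 3, 4, 6, 4; sum = 37.
Person mean = 37 / 12 ≈ 3.0833
Prorated total = (37 / 12) × 13 = 40.08 (to 2 dp)

40.08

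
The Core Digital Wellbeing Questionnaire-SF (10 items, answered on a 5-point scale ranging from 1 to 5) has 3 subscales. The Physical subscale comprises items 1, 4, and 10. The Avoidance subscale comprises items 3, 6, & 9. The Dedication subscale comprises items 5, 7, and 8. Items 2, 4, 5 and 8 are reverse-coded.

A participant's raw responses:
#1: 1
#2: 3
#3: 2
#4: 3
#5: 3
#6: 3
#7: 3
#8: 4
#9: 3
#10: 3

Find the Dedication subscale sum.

Dedication items: 5, 7, 8.
Of these, items 5 and 8 are reverse-coded; reversed = (1+5) − raw = 6 − raw.
  item 5: 6 − 3 = 3
  item 7: 3
  item 8: 6 − 4 = 2
Sum = 3 + 3 + 2 = 8

8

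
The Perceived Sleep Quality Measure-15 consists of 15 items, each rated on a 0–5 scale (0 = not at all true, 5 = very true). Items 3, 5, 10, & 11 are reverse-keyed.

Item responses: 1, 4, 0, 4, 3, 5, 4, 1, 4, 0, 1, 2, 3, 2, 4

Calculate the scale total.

50

Reversing items 3, 5, 10, & 11 with 5 − raw:
Total = 1 + 4 + (5−0) + 4 + (5−3) + 5 + 4 + 1 + 4 + (5−0) + (5−1) + 2 + 3 + 2 + 4
      = 1 + 4 + 5 + 4 + 2 + 5 + 4 + 1 + 4 + 5 + 4 + 2 + 3 + 2 + 4 = 50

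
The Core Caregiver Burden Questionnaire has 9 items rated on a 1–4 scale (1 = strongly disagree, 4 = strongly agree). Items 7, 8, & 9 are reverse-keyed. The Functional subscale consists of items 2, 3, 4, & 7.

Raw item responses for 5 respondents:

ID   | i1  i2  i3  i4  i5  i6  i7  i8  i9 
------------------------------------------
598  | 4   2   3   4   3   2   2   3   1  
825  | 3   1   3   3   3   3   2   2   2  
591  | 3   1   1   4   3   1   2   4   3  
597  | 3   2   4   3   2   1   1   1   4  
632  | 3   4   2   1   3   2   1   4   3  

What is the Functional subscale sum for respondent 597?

Respondent 597 raw: 3, 2, 4, 3, 2, 1, 1, 1, 4.
Functional items: 2, 3, 4, 7.
Reverse-coded (reversed = (1+4) − raw = 5 − raw):
  item 2: 2
  item 3: 4
  item 4: 3
  item 7: 5 − 1 = 4
Sum = 2 + 4 + 3 + 4 = 13

13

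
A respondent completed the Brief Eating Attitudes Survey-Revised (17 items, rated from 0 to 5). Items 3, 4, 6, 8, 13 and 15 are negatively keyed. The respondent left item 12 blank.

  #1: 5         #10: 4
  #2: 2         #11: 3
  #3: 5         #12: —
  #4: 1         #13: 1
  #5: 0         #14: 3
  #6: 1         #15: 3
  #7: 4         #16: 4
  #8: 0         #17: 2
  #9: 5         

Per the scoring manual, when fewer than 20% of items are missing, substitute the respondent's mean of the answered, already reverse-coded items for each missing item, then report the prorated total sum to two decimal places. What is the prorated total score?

54.19

Reverse-coded (reverse-coded value = 5 − response):
  item 3: 5 − 5 = 0
  item 4: 5 − 1 = 4
  item 6: 5 − 1 = 4
  item 8: 5 − 0 = 5
  item 13: 5 − 1 = 4
  item 15: 5 − 3 = 2
Completed scored items (16 of 17): 5, 2, 0, 4, 0, 4, 4, 5, 5, 4, 3, 4, 3, 2, 4, 2; sum = 51.
Person mean = 51 / 16 ≈ 3.1875
Prorated total = (51 / 16) × 17 = 54.19 (to 2 dp)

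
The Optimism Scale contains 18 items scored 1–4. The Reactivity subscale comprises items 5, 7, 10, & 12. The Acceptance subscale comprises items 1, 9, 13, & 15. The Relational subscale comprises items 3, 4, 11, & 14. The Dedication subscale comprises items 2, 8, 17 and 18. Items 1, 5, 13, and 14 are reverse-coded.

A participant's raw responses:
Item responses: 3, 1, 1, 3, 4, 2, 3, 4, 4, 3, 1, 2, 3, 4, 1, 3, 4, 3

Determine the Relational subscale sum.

6

Relational items: 3, 4, 11, 14.
Of these, item 14 is reverse-coded; reversed = (1+4) − raw = 5 − raw.
  item 3: 1
  item 4: 3
  item 11: 1
  item 14: 5 − 4 = 1
Sum = 1 + 3 + 1 + 1 = 6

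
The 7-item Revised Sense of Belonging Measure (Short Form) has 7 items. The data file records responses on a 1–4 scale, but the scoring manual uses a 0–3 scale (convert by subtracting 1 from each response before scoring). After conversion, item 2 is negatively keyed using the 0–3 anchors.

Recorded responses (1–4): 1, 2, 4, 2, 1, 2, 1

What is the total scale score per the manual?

7

Convert to 0–3: 0, 1, 3, 1, 0, 1, 0
Reverse-coded (on a 0–3 scale, reversed = 3 − raw):
  item 2: 3 − 1 = 2
Scored: 0, 2, 3, 1, 0, 1, 0
Total = 7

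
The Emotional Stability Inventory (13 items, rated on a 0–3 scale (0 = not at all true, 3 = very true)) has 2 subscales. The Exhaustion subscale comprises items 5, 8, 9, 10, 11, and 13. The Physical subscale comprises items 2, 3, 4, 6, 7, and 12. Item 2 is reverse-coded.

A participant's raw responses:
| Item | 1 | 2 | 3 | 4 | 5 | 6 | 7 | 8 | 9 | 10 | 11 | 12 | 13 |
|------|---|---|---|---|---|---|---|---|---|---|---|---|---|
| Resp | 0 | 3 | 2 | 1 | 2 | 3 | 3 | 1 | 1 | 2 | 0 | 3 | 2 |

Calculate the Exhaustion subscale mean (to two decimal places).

Exhaustion items: 5, 8, 9, 10, 11, 13.
  item 5: 2
  item 8: 1
  item 9: 1
  item 10: 2
  item 11: 0
  item 13: 2
Sum = 2 + 1 + 1 + 2 + 0 + 2 = 8
Mean = 8 / 6 = 1.33

1.33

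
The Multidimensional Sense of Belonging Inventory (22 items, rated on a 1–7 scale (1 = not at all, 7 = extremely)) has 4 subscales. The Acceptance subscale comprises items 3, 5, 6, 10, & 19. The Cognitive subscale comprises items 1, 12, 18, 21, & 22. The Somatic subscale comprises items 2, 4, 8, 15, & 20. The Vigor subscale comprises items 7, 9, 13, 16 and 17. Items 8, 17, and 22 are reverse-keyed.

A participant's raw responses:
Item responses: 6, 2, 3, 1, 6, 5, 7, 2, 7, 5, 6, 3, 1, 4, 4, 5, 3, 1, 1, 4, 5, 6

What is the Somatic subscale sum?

Somatic items: 2, 4, 8, 15, 20.
Of these, item 8 is reverse-keyed; reverse-coded value = 8 − response.
  item 2: 2
  item 4: 1
  item 8: 8 − 2 = 6
  item 15: 4
  item 20: 4
Sum = 2 + 1 + 6 + 4 + 4 = 17

17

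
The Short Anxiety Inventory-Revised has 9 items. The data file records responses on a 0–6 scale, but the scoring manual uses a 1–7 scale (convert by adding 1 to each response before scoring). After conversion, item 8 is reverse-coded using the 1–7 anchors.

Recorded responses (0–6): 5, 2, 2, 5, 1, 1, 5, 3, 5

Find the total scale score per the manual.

Convert to 1–7: 6, 3, 3, 6, 2, 2, 6, 4, 6
Reverse-coded (on a 1–7 scale, reversed = 8 − raw):
  item 8: 8 − 4 = 4
Scored: 6, 3, 3, 6, 2, 2, 6, 4, 6
Total = 38

38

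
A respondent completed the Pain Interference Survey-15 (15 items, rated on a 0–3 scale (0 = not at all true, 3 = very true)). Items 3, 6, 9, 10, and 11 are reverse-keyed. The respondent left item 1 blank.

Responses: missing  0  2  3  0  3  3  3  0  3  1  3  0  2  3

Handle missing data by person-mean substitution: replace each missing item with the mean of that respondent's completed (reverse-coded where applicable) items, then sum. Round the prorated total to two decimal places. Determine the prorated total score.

24.64

Reverse-coded (reversed = (0+3) − raw = 3 − raw):
  item 3: 3 − 2 = 1
  item 6: 3 − 3 = 0
  item 9: 3 − 0 = 3
  item 10: 3 − 3 = 0
  item 11: 3 − 1 = 2
Completed scored items (14 of 15): 0, 1, 3, 0, 0, 3, 3, 3, 0, 2, 3, 0, 2, 3; sum = 23.
Person mean = 23 / 14 ≈ 1.6429
Prorated total = (23 / 14) × 15 = 24.64 (to 2 dp)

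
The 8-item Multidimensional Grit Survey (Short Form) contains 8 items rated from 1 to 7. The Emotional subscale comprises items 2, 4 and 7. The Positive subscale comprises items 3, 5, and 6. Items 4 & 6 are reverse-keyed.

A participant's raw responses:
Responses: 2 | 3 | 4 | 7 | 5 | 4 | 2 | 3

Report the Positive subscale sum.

Positive items: 3, 5, 6.
Of these, item 6 is reverse-keyed; on a 1–7 scale, reversed = 8 − raw.
  item 3: 4
  item 5: 5
  item 6: 8 − 4 = 4
Sum = 4 + 5 + 4 = 13

13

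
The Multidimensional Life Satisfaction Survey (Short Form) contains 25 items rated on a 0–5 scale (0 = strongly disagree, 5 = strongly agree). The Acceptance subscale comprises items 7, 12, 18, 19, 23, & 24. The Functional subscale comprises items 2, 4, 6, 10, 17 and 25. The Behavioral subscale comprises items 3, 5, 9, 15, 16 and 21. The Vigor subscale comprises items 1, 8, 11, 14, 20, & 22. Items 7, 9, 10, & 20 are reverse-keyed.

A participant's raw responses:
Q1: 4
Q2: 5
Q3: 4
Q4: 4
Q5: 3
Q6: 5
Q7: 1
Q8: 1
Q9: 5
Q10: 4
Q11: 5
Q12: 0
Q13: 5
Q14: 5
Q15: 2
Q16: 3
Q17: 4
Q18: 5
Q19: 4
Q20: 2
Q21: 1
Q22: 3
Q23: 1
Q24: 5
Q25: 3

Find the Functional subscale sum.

Functional items: 2, 4, 6, 10, 17, 25.
Of these, item 10 is reverse-keyed; reverse-coded value = 5 − response.
  item 2: 5
  item 4: 4
  item 6: 5
  item 10: 5 − 4 = 1
  item 17: 4
  item 25: 3
Sum = 5 + 4 + 5 + 1 + 4 + 3 = 22

22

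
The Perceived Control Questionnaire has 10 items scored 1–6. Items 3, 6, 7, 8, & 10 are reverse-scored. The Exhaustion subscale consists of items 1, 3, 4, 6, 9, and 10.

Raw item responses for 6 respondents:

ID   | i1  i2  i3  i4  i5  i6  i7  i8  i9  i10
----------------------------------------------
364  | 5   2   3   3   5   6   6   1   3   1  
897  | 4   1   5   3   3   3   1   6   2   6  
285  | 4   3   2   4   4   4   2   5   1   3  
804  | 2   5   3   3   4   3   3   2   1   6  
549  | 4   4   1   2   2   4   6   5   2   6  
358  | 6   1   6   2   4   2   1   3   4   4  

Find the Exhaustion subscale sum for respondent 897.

Respondent 897 raw: 4, 1, 5, 3, 3, 3, 1, 6, 2, 6.
Exhaustion items: 1, 3, 4, 6, 9, 10.
Reverse-coded (reversed = (1+6) − raw = 7 − raw):
  item 1: 4
  item 3: 7 − 5 = 2
  item 4: 3
  item 6: 7 − 3 = 4
  item 9: 2
  item 10: 7 − 6 = 1
Sum = 4 + 2 + 3 + 4 + 2 + 1 = 16

16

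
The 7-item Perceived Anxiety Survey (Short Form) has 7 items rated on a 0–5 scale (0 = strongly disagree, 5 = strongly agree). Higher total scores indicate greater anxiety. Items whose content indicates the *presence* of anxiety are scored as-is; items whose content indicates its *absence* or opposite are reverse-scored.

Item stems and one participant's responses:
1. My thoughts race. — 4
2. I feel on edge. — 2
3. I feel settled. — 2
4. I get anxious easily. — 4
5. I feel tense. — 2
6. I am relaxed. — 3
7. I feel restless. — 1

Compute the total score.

18

Items 3, 6 describe the absence/opposite of anxiety → reverse-score.
reverse-coded value = 5 − response.
  item 1: 4
  item 2: 2
  item 3: 5 − 2 = 3
  item 4: 4
  item 5: 2
  item 6: 5 − 3 = 2
  item 7: 1
Total = 4 + 2 + 3 + 4 + 2 + 2 + 1 = 18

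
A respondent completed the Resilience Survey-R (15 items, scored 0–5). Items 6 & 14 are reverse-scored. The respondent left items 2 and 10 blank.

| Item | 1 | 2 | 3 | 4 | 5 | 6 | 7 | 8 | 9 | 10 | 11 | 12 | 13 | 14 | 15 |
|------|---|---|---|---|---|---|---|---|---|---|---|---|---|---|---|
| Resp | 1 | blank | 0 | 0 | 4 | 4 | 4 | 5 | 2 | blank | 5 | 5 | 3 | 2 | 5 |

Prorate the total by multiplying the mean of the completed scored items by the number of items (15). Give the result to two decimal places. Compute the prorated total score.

Reverse-coded (reverse-coded value = 5 − response):
  item 6: 5 − 4 = 1
  item 14: 5 − 2 = 3
Completed scored items (13 of 15): 1, 0, 0, 4, 1, 4, 5, 2, 5, 5, 3, 3, 5; sum = 38.
Person mean = 38 / 13 ≈ 2.9231
Prorated total = (38 / 13) × 15 = 43.85 (to 2 dp)

43.85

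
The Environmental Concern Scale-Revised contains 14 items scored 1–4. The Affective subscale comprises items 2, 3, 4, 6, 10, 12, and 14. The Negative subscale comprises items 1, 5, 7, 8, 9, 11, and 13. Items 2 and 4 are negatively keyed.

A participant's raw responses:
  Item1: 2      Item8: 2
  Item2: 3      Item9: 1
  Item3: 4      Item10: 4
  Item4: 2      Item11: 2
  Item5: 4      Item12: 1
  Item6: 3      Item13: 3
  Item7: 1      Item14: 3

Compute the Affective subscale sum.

20

Affective items: 2, 3, 4, 6, 10, 12, 14.
Of these, items 2 and 4 are negatively keyed; on a 1–4 scale, reversed = 5 − raw.
  item 2: 5 − 3 = 2
  item 3: 4
  item 4: 5 − 2 = 3
  item 6: 3
  item 10: 4
  item 12: 1
  item 14: 3
Sum = 2 + 4 + 3 + 3 + 4 + 1 + 3 = 20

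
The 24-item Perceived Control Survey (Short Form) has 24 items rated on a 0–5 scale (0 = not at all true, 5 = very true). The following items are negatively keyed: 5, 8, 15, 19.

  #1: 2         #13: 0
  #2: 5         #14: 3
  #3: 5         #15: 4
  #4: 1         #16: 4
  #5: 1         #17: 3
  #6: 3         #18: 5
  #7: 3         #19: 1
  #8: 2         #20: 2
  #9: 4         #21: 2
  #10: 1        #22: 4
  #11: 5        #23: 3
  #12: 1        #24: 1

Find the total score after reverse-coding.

Reverse-coded items (reversed = (0+5) − raw = 5 − raw):
  item 5: 5 − 1 = 4
  item 8: 5 − 2 = 3
  item 15: 5 − 4 = 1
  item 19: 5 − 1 = 4
Scored items: 2, 5, 5, 1, 4, 3, 3, 3, 4, 1, 5, 1, 0, 3, 1, 4, 3, 5, 4, 2, 2, 4, 3, 1
Total = 2 + 5 + 5 + 1 + 4 + 3 + 3 + 3 + 4 + 1 + 5 + 1 + 0 + 3 + 1 + 4 + 3 + 5 + 4 + 2 + 2 + 4 + 3 + 1 = 69

69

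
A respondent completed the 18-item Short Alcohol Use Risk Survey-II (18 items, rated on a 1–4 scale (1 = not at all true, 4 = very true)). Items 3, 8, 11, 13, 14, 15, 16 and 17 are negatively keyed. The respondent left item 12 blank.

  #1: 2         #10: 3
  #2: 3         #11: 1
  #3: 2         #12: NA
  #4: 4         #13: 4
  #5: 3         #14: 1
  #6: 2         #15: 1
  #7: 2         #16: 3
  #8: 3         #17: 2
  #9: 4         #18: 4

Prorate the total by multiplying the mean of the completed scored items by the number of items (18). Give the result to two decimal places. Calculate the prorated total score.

Reverse-coded (reversed = (1+4) − raw = 5 − raw):
  item 3: 5 − 2 = 3
  item 8: 5 − 3 = 2
  item 11: 5 − 1 = 4
  item 13: 5 − 4 = 1
  item 14: 5 − 1 = 4
  item 15: 5 − 1 = 4
  item 16: 5 − 3 = 2
  item 17: 5 − 2 = 3
Completed scored items (17 of 18): 2, 3, 3, 4, 3, 2, 2, 2, 4, 3, 4, 1, 4, 4, 2, 3, 4; sum = 50.
Person mean = 50 / 17 ≈ 2.9412
Prorated total = (50 / 17) × 18 = 52.94 (to 2 dp)

52.94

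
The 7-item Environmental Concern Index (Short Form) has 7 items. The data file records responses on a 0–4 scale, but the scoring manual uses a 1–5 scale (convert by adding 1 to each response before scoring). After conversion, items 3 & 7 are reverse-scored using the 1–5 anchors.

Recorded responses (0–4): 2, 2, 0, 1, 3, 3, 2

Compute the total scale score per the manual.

Convert to 1–5: 3, 3, 1, 2, 4, 4, 3
Reverse-coded (reversed = (1+5) − raw = 6 − raw):
  item 3: 6 − 1 = 5
  item 7: 6 − 3 = 3
Scored: 3, 3, 5, 2, 4, 4, 3
Total = 24

24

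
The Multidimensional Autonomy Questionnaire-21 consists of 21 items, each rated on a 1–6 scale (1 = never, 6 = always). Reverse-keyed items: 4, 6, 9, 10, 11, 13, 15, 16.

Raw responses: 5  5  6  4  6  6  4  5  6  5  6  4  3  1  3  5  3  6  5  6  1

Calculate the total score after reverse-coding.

75

Reversing items 4, 6, 9, 10, 11, 13, 15, and 16 with 7 − raw:
Total = 5 + 5 + 6 + (7−4) + 6 + (7−6) + 4 + 5 + (7−6) + (7−5) + (7−6) + 4 + (7−3) + 1 + (7−3) + (7−5) + 3 + 6 + 5 + 6 + 1
      = 5 + 5 + 6 + 3 + 6 + 1 + 4 + 5 + 1 + 2 + 1 + 4 + 4 + 1 + 4 + 2 + 3 + 6 + 5 + 6 + 1 = 75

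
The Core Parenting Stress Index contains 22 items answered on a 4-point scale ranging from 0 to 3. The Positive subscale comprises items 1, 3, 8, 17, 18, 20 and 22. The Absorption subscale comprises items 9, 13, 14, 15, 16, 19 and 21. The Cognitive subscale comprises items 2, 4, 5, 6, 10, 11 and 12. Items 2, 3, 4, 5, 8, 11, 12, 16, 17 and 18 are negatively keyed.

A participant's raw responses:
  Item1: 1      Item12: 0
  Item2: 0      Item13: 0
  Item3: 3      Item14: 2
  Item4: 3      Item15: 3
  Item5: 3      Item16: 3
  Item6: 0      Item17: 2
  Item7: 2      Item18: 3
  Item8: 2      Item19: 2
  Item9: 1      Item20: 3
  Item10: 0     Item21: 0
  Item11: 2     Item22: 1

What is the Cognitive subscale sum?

Cognitive items: 2, 4, 5, 6, 10, 11, 12.
Of these, items 2, 4, 5, 11, and 12 are negatively keyed; reverse-coded value = 3 − response.
  item 2: 3 − 0 = 3
  item 4: 3 − 3 = 0
  item 5: 3 − 3 = 0
  item 6: 0
  item 10: 0
  item 11: 3 − 2 = 1
  item 12: 3 − 0 = 3
Sum = 3 + 0 + 0 + 0 + 0 + 1 + 3 = 7

7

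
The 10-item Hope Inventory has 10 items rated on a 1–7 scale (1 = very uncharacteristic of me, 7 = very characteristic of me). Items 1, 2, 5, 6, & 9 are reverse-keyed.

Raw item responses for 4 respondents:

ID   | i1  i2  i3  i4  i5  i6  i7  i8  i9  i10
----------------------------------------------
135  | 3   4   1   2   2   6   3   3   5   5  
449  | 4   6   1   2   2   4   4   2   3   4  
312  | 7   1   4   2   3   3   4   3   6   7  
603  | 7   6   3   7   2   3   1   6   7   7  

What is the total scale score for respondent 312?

Respondent 312 raw: 7, 1, 4, 2, 3, 3, 4, 3, 6, 7.
Reverse-coded (reverse-coded value = 8 − response):
  item 1: 8 − 7 = 1
  item 2: 8 − 1 = 7
  item 3: 4
  item 4: 2
  item 5: 8 − 3 = 5
  item 6: 8 − 3 = 5
  item 7: 4
  item 8: 3
  item 9: 8 − 6 = 2
  item 10: 7
Sum = 1 + 7 + 4 + 2 + 5 + 5 + 4 + 3 + 2 + 7 = 40

40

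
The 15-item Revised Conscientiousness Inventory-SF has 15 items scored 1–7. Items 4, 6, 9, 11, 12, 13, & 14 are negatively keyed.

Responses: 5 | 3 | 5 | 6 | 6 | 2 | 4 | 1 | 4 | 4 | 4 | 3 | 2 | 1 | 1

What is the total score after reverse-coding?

63

Apply reverse scoring (reversed = (1+7) − raw = 8 − raw):
  item 4: 8 − 6 = 2
  item 6: 8 − 2 = 6
  item 9: 8 − 4 = 4
  item 11: 8 − 4 = 4
  item 12: 8 − 3 = 5
  item 13: 8 − 2 = 6
  item 14: 8 − 1 = 7
After reverse-coding: 5, 3, 5, 2, 6, 6, 4, 1, 4, 4, 4, 5, 6, 7, 1
Total = 5 + 3 + 5 + 2 + 6 + 6 + 4 + 1 + 4 + 4 + 4 + 5 + 6 + 7 + 1 = 63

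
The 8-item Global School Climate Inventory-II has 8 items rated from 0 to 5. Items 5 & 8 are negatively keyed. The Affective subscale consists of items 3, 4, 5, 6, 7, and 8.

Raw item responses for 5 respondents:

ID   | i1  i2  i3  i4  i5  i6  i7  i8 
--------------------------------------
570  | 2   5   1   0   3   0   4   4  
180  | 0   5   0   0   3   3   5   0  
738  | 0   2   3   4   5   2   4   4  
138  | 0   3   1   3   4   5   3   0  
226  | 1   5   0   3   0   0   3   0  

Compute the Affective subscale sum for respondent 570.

Respondent 570 raw: 2, 5, 1, 0, 3, 0, 4, 4.
Affective items: 3, 4, 5, 6, 7, 8.
Reverse-coded (reverse-coded value = 5 − response):
  item 3: 1
  item 4: 0
  item 5: 5 − 3 = 2
  item 6: 0
  item 7: 4
  item 8: 5 − 4 = 1
Sum = 1 + 0 + 2 + 0 + 4 + 1 = 8

8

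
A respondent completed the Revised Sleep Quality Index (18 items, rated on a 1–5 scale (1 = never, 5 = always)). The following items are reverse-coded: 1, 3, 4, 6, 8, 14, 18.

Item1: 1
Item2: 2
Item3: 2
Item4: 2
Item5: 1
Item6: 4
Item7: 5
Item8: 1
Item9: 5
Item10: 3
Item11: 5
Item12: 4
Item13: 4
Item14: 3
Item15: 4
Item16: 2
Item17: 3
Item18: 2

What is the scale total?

65

Reverse-coded items (reverse-coded value = 6 − response):
  item 1: 6 − 1 = 5
  item 3: 6 − 2 = 4
  item 4: 6 − 2 = 4
  item 6: 6 − 4 = 2
  item 8: 6 − 1 = 5
  item 14: 6 − 3 = 3
  item 18: 6 − 2 = 4
Scored items: 5, 2, 4, 4, 1, 2, 5, 5, 5, 3, 5, 4, 4, 3, 4, 2, 3, 4
Total = 5 + 2 + 4 + 4 + 1 + 2 + 5 + 5 + 5 + 3 + 5 + 4 + 4 + 3 + 4 + 2 + 3 + 4 = 65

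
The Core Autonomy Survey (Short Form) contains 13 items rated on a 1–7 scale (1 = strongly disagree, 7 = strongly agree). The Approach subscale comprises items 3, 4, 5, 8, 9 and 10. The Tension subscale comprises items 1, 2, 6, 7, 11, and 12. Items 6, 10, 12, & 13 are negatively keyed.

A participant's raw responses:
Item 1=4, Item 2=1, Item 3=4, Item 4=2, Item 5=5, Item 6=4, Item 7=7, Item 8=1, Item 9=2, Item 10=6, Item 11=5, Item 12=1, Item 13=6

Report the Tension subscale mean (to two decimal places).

4.67

Tension items: 1, 2, 6, 7, 11, 12.
Of these, items 6 & 12 are negatively keyed; on a 1–7 scale, reversed = 8 − raw.
  item 1: 4
  item 2: 1
  item 6: 8 − 4 = 4
  item 7: 7
  item 11: 5
  item 12: 8 − 1 = 7
Sum = 4 + 1 + 4 + 7 + 5 + 7 = 28
Mean = 28 / 6 = 4.67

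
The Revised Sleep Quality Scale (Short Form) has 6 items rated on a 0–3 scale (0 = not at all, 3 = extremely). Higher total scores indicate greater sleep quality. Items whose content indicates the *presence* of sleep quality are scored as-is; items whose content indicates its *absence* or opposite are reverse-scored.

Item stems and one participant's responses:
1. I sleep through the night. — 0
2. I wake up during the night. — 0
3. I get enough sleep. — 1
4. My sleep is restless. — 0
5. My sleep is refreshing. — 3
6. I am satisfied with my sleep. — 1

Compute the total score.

11

Items 2, 4 describe the absence/opposite of sleep quality → reverse-score.
on a 0–3 scale, reversed = 3 − raw.
  item 1: 0
  item 2: 3 − 0 = 3
  item 3: 1
  item 4: 3 − 0 = 3
  item 5: 3
  item 6: 1
Total = 0 + 3 + 1 + 3 + 3 + 1 = 11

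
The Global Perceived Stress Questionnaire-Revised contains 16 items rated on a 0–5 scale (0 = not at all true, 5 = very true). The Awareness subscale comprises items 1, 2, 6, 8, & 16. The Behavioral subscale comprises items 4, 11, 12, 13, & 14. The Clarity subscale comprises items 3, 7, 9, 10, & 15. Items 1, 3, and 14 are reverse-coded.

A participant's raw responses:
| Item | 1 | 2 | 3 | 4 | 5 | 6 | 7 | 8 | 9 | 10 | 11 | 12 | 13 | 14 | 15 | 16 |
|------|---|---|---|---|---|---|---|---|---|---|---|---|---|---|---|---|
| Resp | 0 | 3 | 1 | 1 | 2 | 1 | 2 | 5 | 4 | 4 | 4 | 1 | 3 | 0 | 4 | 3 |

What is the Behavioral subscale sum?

Behavioral items: 4, 11, 12, 13, 14.
Of these, item 14 is reverse-coded; on a 0–5 scale, reversed = 5 − raw.
  item 4: 1
  item 11: 4
  item 12: 1
  item 13: 3
  item 14: 5 − 0 = 5
Sum = 1 + 4 + 1 + 3 + 5 = 14

14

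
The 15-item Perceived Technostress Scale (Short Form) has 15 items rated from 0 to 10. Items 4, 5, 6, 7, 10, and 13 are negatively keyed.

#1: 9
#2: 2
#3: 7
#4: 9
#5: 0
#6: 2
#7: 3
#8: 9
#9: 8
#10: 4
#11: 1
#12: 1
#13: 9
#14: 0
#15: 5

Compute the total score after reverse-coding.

Reversing items 4, 5, 6, 7, 10, and 13 with 10 − raw:
Total = 9 + 2 + 7 + (10−9) + (10−0) + (10−2) + (10−3) + 9 + 8 + (10−4) + 1 + 1 + (10−9) + 0 + 5
      = 9 + 2 + 7 + 1 + 10 + 8 + 7 + 9 + 8 + 6 + 1 + 1 + 1 + 0 + 5 = 75

75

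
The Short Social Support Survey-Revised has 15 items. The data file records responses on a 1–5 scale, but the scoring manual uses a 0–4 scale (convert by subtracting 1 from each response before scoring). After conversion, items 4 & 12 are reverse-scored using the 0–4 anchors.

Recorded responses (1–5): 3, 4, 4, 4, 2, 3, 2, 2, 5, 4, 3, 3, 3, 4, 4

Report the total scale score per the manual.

Convert to 0–4: 2, 3, 3, 3, 1, 2, 1, 1, 4, 3, 2, 2, 2, 3, 3
Reverse-coded (reversed = (0+4) − raw = 4 − raw):
  item 4: 4 − 3 = 1
  item 12: 4 − 2 = 2
Scored: 2, 3, 3, 1, 1, 2, 1, 1, 4, 3, 2, 2, 2, 3, 3
Total = 33

33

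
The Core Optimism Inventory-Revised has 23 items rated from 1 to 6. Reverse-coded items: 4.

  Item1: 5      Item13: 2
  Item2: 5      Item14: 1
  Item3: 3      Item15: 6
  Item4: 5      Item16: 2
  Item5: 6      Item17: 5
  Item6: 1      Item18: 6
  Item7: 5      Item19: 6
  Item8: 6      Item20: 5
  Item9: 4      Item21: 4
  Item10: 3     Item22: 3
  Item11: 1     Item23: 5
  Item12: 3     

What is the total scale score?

Reversing item 4 with 7 − raw:
Total = 5 + 5 + 3 + (7−5) + 6 + 1 + 5 + 6 + 4 + 3 + 1 + 3 + 2 + 1 + 6 + 2 + 5 + 6 + 6 + 5 + 4 + 3 + 5
      = 5 + 5 + 3 + 2 + 6 + 1 + 5 + 6 + 4 + 3 + 1 + 3 + 2 + 1 + 6 + 2 + 5 + 6 + 6 + 5 + 4 + 3 + 5 = 89

89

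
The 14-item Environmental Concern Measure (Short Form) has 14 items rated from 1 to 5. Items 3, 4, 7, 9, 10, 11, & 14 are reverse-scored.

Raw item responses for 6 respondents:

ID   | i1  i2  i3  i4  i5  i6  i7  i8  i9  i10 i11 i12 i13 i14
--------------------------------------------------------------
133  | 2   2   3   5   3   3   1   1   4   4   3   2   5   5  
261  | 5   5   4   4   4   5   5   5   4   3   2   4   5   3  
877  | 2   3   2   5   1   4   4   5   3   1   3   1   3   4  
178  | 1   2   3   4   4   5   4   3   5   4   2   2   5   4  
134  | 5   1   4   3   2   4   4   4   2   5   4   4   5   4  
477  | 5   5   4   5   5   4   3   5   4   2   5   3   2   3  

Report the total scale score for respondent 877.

39

Respondent 877 raw: 2, 3, 2, 5, 1, 4, 4, 5, 3, 1, 3, 1, 3, 4.
Reverse-coded (on a 1–5 scale, reversed = 6 − raw):
  item 1: 2
  item 2: 3
  item 3: 6 − 2 = 4
  item 4: 6 − 5 = 1
  item 5: 1
  item 6: 4
  item 7: 6 − 4 = 2
  item 8: 5
  item 9: 6 − 3 = 3
  item 10: 6 − 1 = 5
  item 11: 6 − 3 = 3
  item 12: 1
  item 13: 3
  item 14: 6 − 4 = 2
Sum = 2 + 3 + 4 + 1 + 1 + 4 + 2 + 5 + 3 + 5 + 3 + 1 + 3 + 2 = 39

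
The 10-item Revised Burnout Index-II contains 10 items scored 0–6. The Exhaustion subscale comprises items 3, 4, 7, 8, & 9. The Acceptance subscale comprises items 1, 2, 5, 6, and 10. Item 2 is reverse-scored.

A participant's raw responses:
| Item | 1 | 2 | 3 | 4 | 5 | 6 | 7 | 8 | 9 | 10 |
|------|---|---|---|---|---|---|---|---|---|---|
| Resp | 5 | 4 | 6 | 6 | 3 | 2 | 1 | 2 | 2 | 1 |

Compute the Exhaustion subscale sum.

17

Exhaustion items: 3, 4, 7, 8, 9.
  item 3: 6
  item 4: 6
  item 7: 1
  item 8: 2
  item 9: 2
Sum = 6 + 6 + 1 + 2 + 2 = 17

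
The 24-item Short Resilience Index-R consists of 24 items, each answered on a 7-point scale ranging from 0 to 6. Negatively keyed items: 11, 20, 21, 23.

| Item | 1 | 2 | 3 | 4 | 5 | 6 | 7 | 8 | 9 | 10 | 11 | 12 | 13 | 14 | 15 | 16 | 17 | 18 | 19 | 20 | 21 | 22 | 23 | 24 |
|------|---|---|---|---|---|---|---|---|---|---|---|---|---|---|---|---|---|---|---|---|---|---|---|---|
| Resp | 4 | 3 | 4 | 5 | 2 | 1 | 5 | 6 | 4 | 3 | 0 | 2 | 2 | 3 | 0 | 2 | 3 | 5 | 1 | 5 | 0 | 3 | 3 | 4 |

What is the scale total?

Apply reverse scoring (reverse-coded value = 6 − response):
  item 11: 6 − 0 = 6
  item 20: 6 − 5 = 1
  item 21: 6 − 0 = 6
  item 23: 6 − 3 = 3
Scored responses: 4, 3, 4, 5, 2, 1, 5, 6, 4, 3, 6, 2, 2, 3, 0, 2, 3, 5, 1, 1, 6, 3, 3, 4
Total = 4 + 3 + 4 + 5 + 2 + 1 + 5 + 6 + 4 + 3 + 6 + 2 + 2 + 3 + 0 + 2 + 3 + 5 + 1 + 1 + 6 + 3 + 3 + 4 = 78

78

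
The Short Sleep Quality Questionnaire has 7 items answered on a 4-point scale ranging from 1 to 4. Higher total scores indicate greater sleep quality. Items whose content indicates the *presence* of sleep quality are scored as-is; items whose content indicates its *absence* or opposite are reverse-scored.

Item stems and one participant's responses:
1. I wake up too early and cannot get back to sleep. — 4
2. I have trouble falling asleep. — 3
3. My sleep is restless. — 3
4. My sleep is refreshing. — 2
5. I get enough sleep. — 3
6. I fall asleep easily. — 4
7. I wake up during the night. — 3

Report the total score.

16

Items 1, 2, 3, 7 describe the absence/opposite of sleep quality → reverse-score.
reverse-coded value = 5 − response.
  item 1: 5 − 4 = 1
  item 2: 5 − 3 = 2
  item 3: 5 − 3 = 2
  item 4: 2
  item 5: 3
  item 6: 4
  item 7: 5 − 3 = 2
Total = 1 + 2 + 2 + 2 + 3 + 4 + 2 = 16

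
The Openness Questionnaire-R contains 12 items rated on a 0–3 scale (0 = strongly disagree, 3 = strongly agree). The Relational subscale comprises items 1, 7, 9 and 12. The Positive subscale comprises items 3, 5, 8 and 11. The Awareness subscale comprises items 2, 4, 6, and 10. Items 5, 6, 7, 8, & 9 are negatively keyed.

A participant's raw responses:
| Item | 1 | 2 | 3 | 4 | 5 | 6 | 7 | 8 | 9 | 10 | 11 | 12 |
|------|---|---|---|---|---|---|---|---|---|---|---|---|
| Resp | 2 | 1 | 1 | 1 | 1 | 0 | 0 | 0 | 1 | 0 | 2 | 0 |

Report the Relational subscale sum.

7

Relational items: 1, 7, 9, 12.
Of these, items 7 and 9 are negatively keyed; reversed = (0+3) − raw = 3 − raw.
  item 1: 2
  item 7: 3 − 0 = 3
  item 9: 3 − 1 = 2
  item 12: 0
Sum = 2 + 3 + 2 + 0 = 7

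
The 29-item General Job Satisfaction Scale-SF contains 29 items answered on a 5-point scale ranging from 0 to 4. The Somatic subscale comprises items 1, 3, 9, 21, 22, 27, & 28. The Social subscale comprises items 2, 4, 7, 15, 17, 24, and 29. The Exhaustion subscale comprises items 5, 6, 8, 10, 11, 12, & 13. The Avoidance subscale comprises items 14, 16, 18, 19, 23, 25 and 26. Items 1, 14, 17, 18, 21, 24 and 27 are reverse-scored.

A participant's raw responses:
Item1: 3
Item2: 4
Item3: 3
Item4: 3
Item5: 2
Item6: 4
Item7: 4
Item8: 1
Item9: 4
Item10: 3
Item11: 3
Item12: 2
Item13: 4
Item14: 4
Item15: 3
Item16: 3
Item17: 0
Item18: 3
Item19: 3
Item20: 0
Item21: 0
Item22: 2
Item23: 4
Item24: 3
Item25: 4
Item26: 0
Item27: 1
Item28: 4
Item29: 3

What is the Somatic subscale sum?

21

Somatic items: 1, 3, 9, 21, 22, 27, 28.
Of these, items 1, 21, & 27 are reverse-scored; reverse-coded value = 4 − response.
  item 1: 4 − 3 = 1
  item 3: 3
  item 9: 4
  item 21: 4 − 0 = 4
  item 22: 2
  item 27: 4 − 1 = 3
  item 28: 4
Sum = 1 + 3 + 4 + 4 + 2 + 3 + 4 = 21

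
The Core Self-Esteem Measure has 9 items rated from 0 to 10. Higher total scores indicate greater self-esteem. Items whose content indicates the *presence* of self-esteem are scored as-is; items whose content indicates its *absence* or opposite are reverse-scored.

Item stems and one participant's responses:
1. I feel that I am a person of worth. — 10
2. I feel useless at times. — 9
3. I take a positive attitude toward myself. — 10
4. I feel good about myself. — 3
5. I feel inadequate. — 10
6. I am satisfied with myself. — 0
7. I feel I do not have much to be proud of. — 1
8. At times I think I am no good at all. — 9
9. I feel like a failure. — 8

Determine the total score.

36

Items 2, 5, 7, 8, 9 describe the absence/opposite of self-esteem → reverse-score.
reversed = (0+10) − raw = 10 − raw.
  item 1: 10
  item 2: 10 − 9 = 1
  item 3: 10
  item 4: 3
  item 5: 10 − 10 = 0
  item 6: 0
  item 7: 10 − 1 = 9
  item 8: 10 − 9 = 1
  item 9: 10 − 8 = 2
Total = 10 + 1 + 10 + 3 + 0 + 0 + 9 + 1 + 2 = 36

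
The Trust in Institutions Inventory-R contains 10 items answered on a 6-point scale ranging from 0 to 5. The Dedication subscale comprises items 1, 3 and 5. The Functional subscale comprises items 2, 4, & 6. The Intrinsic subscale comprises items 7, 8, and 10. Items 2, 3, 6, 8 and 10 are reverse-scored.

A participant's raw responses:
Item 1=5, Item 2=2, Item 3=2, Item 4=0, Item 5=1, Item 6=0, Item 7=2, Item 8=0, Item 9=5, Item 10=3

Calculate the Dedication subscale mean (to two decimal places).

3.00

Dedication items: 1, 3, 5.
Of these, item 3 is reverse-scored; on a 0–5 scale, reversed = 5 − raw.
  item 1: 5
  item 3: 5 − 2 = 3
  item 5: 1
Sum = 5 + 3 + 1 = 9
Mean = 9 / 3 = 3.00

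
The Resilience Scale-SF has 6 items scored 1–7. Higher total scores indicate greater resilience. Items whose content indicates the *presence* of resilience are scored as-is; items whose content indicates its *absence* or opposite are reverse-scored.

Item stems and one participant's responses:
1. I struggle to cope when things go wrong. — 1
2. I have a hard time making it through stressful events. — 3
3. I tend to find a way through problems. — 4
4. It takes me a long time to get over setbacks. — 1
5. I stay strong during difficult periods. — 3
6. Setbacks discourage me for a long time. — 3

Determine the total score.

Items 1, 2, 4, 6 describe the absence/opposite of resilience → reverse-score.
reversed = (1+7) − raw = 8 − raw.
  item 1: 8 − 1 = 7
  item 2: 8 − 3 = 5
  item 3: 4
  item 4: 8 − 1 = 7
  item 5: 3
  item 6: 8 − 3 = 5
Total = 7 + 5 + 4 + 7 + 3 + 5 = 31

31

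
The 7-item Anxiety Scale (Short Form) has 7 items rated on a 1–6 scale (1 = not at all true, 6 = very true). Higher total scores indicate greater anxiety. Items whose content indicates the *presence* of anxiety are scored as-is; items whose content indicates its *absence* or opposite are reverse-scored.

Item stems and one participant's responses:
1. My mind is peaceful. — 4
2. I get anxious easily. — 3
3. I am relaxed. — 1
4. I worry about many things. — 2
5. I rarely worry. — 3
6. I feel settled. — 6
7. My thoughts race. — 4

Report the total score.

Items 1, 3, 5, 6 describe the absence/opposite of anxiety → reverse-score.
on a 1–6 scale, reversed = 7 − raw.
  item 1: 7 − 4 = 3
  item 2: 3
  item 3: 7 − 1 = 6
  item 4: 2
  item 5: 7 − 3 = 4
  item 6: 7 − 6 = 1
  item 7: 4
Total = 3 + 3 + 6 + 2 + 4 + 1 + 4 = 23

23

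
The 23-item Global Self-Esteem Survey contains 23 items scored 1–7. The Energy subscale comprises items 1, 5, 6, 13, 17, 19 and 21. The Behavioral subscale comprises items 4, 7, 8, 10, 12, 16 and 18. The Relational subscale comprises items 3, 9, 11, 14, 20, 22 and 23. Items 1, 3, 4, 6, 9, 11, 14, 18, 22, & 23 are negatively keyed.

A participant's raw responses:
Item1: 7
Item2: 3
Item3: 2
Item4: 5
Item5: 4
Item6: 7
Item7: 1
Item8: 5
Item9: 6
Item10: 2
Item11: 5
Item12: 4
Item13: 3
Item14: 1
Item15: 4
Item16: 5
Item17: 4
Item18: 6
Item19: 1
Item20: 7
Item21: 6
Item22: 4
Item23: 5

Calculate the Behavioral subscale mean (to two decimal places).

3.14

Behavioral items: 4, 7, 8, 10, 12, 16, 18.
Of these, items 4 and 18 are negatively keyed; reversed = (1+7) − raw = 8 − raw.
  item 4: 8 − 5 = 3
  item 7: 1
  item 8: 5
  item 10: 2
  item 12: 4
  item 16: 5
  item 18: 8 − 6 = 2
Sum = 3 + 1 + 5 + 2 + 4 + 5 + 2 = 22
Mean = 22 / 7 = 3.14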